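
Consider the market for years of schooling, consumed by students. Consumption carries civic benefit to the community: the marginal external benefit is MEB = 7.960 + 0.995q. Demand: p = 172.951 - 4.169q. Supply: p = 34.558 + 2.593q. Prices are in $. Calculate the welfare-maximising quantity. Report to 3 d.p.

Social marginal benefit = demand + MEB = 180.911 - 3.174q.
Set SMB = MC: 180.911 - 3.174q = 34.558 + 2.593q → q* = 25.3777.

q* = 25.378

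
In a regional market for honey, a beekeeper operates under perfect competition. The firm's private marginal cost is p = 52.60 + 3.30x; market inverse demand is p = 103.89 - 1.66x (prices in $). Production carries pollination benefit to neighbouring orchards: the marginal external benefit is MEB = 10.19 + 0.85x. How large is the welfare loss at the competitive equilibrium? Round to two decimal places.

DWL = $43.82

Market equilibrium (private): 52.60 + 3.30x = 103.89 - 1.66x → x_m = 10.3407.
Social marginal cost = private MC − MEB = 42.41 + 2.45x.
Set SMC = demand: 42.41 + 2.45x = 103.89 - 1.66x → x* = 14.9586.
Height of the DWL triangle at x_m is demand(x_m) − SMC(x_m) = MEB(x_m) = 18.9796.
DWL = ½ × 4.6179 × 18.9796 = 43.8229.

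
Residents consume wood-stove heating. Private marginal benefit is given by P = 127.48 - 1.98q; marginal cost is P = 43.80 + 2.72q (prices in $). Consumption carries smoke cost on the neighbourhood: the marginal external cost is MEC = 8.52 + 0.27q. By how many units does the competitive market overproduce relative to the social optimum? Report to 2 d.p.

2.68 units

Market equilibrium (private): 43.80 + 2.72q = 127.48 - 1.98q → q_m = 17.8043.
Social marginal benefit = demand − MEC = 118.96 - 2.25q.
Set SMB = MC: 118.96 - 2.25q = 43.80 + 2.72q → q* = 15.1227.
Gap = |17.8043 − 15.1227| = 2.6816.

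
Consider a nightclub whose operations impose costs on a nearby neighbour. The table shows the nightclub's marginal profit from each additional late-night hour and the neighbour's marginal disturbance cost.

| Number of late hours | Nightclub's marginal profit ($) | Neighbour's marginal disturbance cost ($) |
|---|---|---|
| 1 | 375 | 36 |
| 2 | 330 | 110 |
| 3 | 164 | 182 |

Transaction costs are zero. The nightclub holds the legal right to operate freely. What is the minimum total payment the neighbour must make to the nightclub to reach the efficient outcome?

$164

Left alone the nightclub would choose level 3 (marginal profit stays positive).
Efficient level: k* = 2 (marginal profit ≥ marginal disturbance cost through 2).
The neighbour must at least cover the nightclub's forgone profit from cutting 3→2: 164 = 164.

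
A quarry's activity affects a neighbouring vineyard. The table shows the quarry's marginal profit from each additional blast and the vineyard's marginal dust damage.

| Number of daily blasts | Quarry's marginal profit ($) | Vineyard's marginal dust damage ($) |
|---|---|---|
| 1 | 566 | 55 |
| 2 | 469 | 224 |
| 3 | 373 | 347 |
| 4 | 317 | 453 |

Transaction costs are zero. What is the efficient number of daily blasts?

Bargaining reaches the level where marginal profit last exceeds marginal dust damage.
That holds through level 3 (373 ≥ 347) but not at 4 (317 < 453).

3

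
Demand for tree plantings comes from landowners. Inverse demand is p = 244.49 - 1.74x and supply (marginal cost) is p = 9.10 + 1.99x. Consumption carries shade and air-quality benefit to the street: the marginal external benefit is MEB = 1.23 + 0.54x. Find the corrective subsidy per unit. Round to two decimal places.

subsidy = 41.28 per unit

Social marginal benefit = demand + MEB = 245.72 - 1.20x.
Set SMB = MC: 245.72 - 1.20x = 9.10 + 1.99x → x* = 74.1755.
The Pigouvian subsidy equals MEB at x*: 1.23 + 0.54×74.1755 = 41.2848.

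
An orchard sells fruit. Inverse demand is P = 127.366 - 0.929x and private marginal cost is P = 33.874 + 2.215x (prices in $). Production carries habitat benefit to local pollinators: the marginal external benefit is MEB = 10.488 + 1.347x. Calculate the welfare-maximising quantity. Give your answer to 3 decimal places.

x* = 57.863

Social marginal cost = private MC − MEB = 23.386 + 0.868x.
Set SMC = demand: 23.386 + 0.868x = 127.366 - 0.929x → x* = 57.8631.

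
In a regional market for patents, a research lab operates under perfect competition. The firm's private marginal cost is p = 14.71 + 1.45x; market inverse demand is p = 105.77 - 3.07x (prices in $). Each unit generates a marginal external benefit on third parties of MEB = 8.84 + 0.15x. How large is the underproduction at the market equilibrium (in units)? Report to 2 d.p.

2.71 units

Market equilibrium (private): 14.71 + 1.45x = 105.77 - 3.07x → x_m = 20.1460.
Social marginal cost = private MC − MEB = 5.87 + 1.30x.
Set SMC = demand: 5.87 + 1.30x = 105.77 - 3.07x → x* = 22.8604.
Gap = |20.1460 − 22.8604| = 2.7144.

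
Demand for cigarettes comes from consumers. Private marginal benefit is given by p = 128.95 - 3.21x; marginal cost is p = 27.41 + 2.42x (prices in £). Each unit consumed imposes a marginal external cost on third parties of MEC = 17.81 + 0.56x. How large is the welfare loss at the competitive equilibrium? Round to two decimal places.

DWL = £62.92

Market equilibrium (private): 27.41 + 2.42x = 128.95 - 3.21x → x_m = 18.0355.
Social marginal benefit = demand − MEC = 111.14 - 3.77x.
Set SMB = MC: 111.14 - 3.77x = 27.41 + 2.42x → x* = 13.5267.
The welfare-loss triangle has base |x_m − x*| and height MEC(x_m) (the vertical gap between SMB and MC is zero at x* and MEC at x_m).
DWL = ½ × 4.5088 × 27.9099 = 62.9201.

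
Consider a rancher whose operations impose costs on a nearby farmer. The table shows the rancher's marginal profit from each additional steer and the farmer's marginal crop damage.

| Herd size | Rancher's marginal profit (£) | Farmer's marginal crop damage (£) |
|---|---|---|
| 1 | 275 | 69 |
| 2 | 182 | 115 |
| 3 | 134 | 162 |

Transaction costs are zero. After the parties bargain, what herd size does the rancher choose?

Bargaining reaches the level where marginal profit last exceeds marginal crop damage.
That holds through level 2 (182 ≥ 115) but not at 3 (134 < 162).

2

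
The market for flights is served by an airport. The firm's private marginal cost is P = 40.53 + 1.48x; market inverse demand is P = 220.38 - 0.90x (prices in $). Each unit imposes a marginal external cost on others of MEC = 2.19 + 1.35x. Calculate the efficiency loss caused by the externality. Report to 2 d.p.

Market equilibrium (private): 40.53 + 1.48x = 220.38 - 0.90x → x_m = 75.5672.
Social marginal cost = private MC + MEC = 42.72 + 2.83x.
Set SMC = demand: 42.72 + 2.83x = 220.38 - 0.90x → x* = 47.6300.
The welfare-loss triangle has base |x_m − x*| and height MEC(x_m) (the vertical gap between SMC and demand is zero at x* and MEC at x_m).
DWL = ½ × 27.9372 × 104.2058 = 1455.6091.

DWL = $1455.61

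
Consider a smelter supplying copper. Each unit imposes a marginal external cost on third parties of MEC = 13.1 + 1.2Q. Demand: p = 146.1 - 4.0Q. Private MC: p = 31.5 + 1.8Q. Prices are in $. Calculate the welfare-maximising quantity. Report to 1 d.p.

Q* = 14.5

Social marginal cost = private MC + MEC = 44.6 + 3.0Q.
Set SMC = demand: 44.6 + 3.0Q = 146.1 - 4.0Q → Q* = 14.5000.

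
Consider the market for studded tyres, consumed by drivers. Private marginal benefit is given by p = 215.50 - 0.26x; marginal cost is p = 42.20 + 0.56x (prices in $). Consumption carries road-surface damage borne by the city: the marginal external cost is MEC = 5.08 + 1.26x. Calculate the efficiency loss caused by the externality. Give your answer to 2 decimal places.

Market equilibrium (private): 42.20 + 0.56x = 215.50 - 0.26x → x_m = 211.3415.
Social marginal benefit = demand − MEC = 210.42 - 1.52x.
Set SMB = MC: 210.42 - 1.52x = 42.20 + 0.56x → x* = 80.8750.
Between x* and x_m the wedge MC − SMB runs linearly from 0 to MEC(x_m), so the loss is a triangle.
DWL = ½ × 130.4665 × 271.3702 = 17702.3601.

DWL = $17702.36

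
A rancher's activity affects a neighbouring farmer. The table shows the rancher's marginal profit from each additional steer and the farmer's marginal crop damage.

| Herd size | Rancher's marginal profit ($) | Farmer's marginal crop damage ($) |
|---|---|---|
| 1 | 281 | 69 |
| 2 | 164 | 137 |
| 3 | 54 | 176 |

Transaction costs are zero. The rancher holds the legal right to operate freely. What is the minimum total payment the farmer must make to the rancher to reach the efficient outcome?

$54

Left alone the rancher would choose level 3 (marginal profit stays positive).
Efficient level: k* = 2 (marginal profit ≥ marginal crop damage through 2).
The farmer must at least cover the rancher's forgone profit from cutting 3→2: 54 = 54.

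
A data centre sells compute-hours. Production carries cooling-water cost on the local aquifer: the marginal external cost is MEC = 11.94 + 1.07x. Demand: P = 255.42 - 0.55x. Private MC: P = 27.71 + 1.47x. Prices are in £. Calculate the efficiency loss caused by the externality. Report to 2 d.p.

Market equilibrium (private): 27.71 + 1.47x = 255.42 - 0.55x → x_m = 112.7277.
Social marginal cost = private MC + MEC = 39.65 + 2.54x.
Set SMC = demand: 39.65 + 2.54x = 255.42 - 0.55x → x* = 69.8285.
Height of the DWL triangle at x_m is SMC(x_m) − demand(x_m) = MEC(x_m) = 132.5587.
DWL = ½ × 42.8992 × 132.5587 = 2843.3311.

DWL = £2843.33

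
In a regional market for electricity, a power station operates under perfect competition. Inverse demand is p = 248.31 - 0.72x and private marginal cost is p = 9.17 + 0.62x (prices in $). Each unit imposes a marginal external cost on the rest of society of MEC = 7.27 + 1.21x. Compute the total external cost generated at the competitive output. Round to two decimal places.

Market equilibrium (private): 9.17 + 0.62x = 248.31 - 0.72x → x_m = 178.4627.
Total external cost = ∫₀^{x_m} (7.27 + 1.21x) dx = 7.27×178.4627 + ½×1.21×178.4627² = 20566.0297.

$20566.03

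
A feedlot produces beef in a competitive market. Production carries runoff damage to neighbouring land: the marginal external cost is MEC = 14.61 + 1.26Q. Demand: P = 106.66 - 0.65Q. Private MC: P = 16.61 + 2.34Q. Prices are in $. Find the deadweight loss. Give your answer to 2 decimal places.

Market equilibrium (private): 16.61 + 2.34Q = 106.66 - 0.65Q → Q_m = 30.1171.
Social marginal cost = private MC + MEC = 31.22 + 3.60Q.
Set SMC = demand: 31.22 + 3.60Q = 106.66 - 0.65Q → Q* = 17.7506.
Between Q* and Q_m the wedge SMC − demand runs linearly from 0 to MEC(Q_m), so the loss is a triangle.
DWL = ½ × 12.3665 × 52.5575 = 324.9762.

DWL = $324.98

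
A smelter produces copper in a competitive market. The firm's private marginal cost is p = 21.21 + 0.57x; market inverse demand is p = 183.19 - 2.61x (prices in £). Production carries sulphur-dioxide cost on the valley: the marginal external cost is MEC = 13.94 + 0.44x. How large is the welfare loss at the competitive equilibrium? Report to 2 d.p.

DWL = £182.53

Market equilibrium (private): 21.21 + 0.57x = 183.19 - 2.61x → x_m = 50.9371.
Social marginal cost = private MC + MEC = 35.15 + 1.01x.
Set SMC = demand: 35.15 + 1.01x = 183.19 - 2.61x → x* = 40.8950.
The loss is the area between SMC and demand from x* to x_m; with linear curves that's a triangle of height MEC(x_m).
DWL = ½ × 10.0421 × 36.3523 = 182.5267.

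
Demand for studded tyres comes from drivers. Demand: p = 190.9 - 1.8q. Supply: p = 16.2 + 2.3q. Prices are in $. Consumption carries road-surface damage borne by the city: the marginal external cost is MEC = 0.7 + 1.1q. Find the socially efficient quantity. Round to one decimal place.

q* = 33.5

Social marginal benefit = demand − MEC = 190.2 - 2.9q.
Set SMB = MC: 190.2 - 2.9q = 16.2 + 2.3q → q* = 33.4615.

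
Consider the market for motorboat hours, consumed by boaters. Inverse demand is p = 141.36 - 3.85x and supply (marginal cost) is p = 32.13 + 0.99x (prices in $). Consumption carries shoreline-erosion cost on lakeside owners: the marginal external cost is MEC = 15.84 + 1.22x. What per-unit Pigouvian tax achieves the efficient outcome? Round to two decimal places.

tax = $34.64 per unit

Social marginal benefit = demand − MEC = 125.52 - 5.07x.
Set SMB = MC: 125.52 - 5.07x = 32.13 + 0.99x → x* = 15.4109.
The Pigouvian tax equals MEC at x*: 15.84 + 1.22×15.4109 = 34.6413.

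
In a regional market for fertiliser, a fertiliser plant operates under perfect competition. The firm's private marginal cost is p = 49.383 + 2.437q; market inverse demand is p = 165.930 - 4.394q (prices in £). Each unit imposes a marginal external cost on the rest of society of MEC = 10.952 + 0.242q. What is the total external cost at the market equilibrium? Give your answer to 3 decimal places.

£222.080

Market equilibrium (private): 49.383 + 2.437q = 165.930 - 4.394q → q_m = 17.0615.
Total external cost = ∫₀^{q_m} (10.952 + 0.242q) dq = 10.952×17.0615 + ½×0.242×17.0615² = 222.0800.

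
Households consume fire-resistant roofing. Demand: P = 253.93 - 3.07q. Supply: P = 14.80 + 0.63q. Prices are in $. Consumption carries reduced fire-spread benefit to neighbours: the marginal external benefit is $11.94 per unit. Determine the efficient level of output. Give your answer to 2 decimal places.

Social marginal benefit = demand + MEB = 265.87 - 3.07q.
Set SMB = MC: 265.87 - 3.07q = 14.80 + 0.63q → q* = 67.8568.

q* = 67.86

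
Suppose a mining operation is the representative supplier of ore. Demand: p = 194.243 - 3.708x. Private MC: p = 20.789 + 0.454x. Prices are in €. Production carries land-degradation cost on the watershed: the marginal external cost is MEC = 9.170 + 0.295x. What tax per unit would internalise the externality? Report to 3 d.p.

Social marginal cost = private MC + MEC = 29.959 + 0.749x.
Set SMC = demand: 29.959 + 0.749x = 194.243 - 3.708x → x* = 36.8598.
The Pigouvian tax equals MEC at x*: 9.170 + 0.295×36.8598 = 20.0436.

tax = €20.044 per unit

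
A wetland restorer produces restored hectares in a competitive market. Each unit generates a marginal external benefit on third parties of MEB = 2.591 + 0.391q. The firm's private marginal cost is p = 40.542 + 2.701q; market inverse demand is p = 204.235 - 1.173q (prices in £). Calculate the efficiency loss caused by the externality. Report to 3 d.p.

DWL = £52.438

Market equilibrium (private): 40.542 + 2.701q = 204.235 - 1.173q → q_m = 42.2543.
Social marginal cost = private MC − MEB = 37.951 + 2.310q.
Set SMC = demand: 37.951 + 2.310q = 204.235 - 1.173q → q* = 47.7416.
Between q* and q_m the wedge demand − SMC runs linearly from 0 to MEB(q_m), so the loss is a triangle.
DWL = ½ × 5.4873 × 19.1124 = 52.4377.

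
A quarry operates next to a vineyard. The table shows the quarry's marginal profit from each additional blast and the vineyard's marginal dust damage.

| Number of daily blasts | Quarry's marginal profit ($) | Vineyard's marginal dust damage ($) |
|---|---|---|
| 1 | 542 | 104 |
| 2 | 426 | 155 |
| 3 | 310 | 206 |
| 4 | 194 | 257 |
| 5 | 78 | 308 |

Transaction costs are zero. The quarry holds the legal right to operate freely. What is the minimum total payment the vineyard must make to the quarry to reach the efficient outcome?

$272

Left alone the quarry would choose level 5 (marginal profit stays positive).
Efficient level: k* = 3 (marginal profit ≥ marginal dust damage through 3).
The vineyard must at least cover the quarry's forgone profit from cutting 5→3: 194 + 78 = 272.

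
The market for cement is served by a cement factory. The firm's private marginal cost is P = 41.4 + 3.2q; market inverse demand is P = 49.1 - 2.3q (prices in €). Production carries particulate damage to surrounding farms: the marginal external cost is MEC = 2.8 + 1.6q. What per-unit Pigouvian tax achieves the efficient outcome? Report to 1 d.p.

Social marginal cost = private MC + MEC = 44.2 + 4.8q.
Set SMC = demand: 44.2 + 4.8q = 49.1 - 2.3q → q* = 0.6901.
The Pigouvian tax equals MEC at q*: 2.8 + 1.6×0.6901 = 3.9042.

tax = €3.9 per unit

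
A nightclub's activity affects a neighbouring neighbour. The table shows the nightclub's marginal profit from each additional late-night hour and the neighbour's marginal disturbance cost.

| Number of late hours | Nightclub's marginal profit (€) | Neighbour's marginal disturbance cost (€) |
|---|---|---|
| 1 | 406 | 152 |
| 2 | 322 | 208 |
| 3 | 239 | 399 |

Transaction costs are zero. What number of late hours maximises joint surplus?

Bargaining reaches the level where marginal profit last exceeds marginal disturbance cost.
That holds through level 2 (322 ≥ 208) but not at 3 (239 < 399).

2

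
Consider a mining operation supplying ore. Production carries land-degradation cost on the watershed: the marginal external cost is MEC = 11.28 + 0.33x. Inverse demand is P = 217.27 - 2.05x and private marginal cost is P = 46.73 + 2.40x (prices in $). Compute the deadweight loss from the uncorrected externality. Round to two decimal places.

Market equilibrium (private): 46.73 + 2.40x = 217.27 - 2.05x → x_m = 38.3236.
Social marginal cost = private MC + MEC = 58.01 + 2.73x.
Set SMC = demand: 58.01 + 2.73x = 217.27 - 2.05x → x* = 33.3180.
The welfare-loss triangle has base |x_m − x*| and height MEC(x_m) (the vertical gap between SMC and demand is zero at x* and MEC at x_m).
DWL = ½ × 5.0056 × 23.9268 = 59.8840.

DWL = $59.88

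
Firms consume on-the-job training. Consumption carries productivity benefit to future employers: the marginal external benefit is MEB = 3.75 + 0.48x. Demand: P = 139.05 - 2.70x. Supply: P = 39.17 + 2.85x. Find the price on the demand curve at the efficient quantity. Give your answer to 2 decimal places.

Social marginal benefit = demand + MEB = 142.80 - 2.22x.
Set SMB = MC: 142.80 - 2.22x = 39.17 + 2.85x → x* = 20.4398.
Consumer price on the demand curve at x*: 139.05 − 2.70×20.4398 = 83.8625.

P = 83.86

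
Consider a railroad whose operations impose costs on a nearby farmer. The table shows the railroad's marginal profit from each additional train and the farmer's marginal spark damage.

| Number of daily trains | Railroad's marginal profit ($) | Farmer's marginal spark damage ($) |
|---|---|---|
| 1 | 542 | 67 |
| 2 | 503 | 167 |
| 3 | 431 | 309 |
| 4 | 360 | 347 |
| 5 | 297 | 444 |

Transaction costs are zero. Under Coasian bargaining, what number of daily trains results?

Bargaining reaches the level where marginal profit last exceeds marginal spark damage.
That holds through level 4 (360 ≥ 347) but not at 5 (297 < 444).

4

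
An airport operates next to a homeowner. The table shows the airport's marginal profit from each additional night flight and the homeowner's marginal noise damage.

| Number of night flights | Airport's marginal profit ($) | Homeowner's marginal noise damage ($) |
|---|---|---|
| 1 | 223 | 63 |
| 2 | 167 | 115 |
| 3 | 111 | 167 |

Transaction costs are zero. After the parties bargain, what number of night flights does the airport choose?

2

Bargaining reaches the level where marginal profit last exceeds marginal noise damage.
That holds through level 2 (167 ≥ 115) but not at 3 (111 < 167).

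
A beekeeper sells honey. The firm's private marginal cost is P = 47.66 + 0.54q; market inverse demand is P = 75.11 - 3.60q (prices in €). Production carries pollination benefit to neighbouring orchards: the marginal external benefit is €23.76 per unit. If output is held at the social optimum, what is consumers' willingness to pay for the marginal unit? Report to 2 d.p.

Social marginal cost = private MC − MEB = 23.90 + 0.54q.
Set SMC = demand: 23.90 + 0.54q = 75.11 - 3.60q → q* = 12.3696.
Consumer price on the demand curve at q*: 75.11 − 3.60×12.3696 = 30.5794.

P = €30.58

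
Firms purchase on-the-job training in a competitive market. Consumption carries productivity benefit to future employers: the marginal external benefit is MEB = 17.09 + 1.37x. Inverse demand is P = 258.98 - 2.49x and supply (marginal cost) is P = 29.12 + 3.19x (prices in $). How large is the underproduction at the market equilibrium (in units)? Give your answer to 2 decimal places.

Market equilibrium (private): 29.12 + 3.19x = 258.98 - 2.49x → x_m = 40.4683.
Social marginal benefit = demand + MEB = 276.07 - 1.12x.
Set SMB = MC: 276.07 - 1.12x = 29.12 + 3.19x → x* = 57.2970.
Gap = |40.4683 − 57.2970| = 16.8287.

16.83 units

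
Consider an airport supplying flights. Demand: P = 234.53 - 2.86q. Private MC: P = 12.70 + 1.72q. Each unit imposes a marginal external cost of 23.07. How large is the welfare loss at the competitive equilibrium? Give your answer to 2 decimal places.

Market equilibrium (private): 12.70 + 1.72q = 234.53 - 2.86q → q_m = 48.4345.
Social marginal cost = private MC + MEC = 35.77 + 1.72q.
Set SMC = demand: 35.77 + 1.72q = 234.53 - 2.86q → q* = 43.3974.
The welfare-loss triangle has base |q_m − q*| and height MEC(q_m) (the vertical gap between SMC and demand is zero at q* and MEC at q_m).
DWL = ½ × 5.0371 × 23.0700 = 58.1029.

DWL = 58.10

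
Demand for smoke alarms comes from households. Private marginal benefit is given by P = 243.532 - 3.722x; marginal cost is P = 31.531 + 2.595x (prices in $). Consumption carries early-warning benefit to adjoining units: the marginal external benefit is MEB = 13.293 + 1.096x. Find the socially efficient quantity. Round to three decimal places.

Social marginal benefit = demand + MEB = 256.825 - 2.626x.
Set SMB = MC: 256.825 - 2.626x = 31.531 + 2.595x → x* = 43.1515.

x* = 43.152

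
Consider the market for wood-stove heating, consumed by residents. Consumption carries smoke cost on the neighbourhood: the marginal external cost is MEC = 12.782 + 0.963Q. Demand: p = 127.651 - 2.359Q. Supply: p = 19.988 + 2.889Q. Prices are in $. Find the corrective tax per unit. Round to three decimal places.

Social marginal benefit = demand − MEC = 114.869 - 3.322Q.
Set SMB = MC: 114.869 - 3.322Q = 19.988 + 2.889Q → Q* = 15.2763.
The Pigouvian tax equals MEC at Q*: 12.782 + 0.963×15.2763 = 27.4931.

tax = $27.493 per unit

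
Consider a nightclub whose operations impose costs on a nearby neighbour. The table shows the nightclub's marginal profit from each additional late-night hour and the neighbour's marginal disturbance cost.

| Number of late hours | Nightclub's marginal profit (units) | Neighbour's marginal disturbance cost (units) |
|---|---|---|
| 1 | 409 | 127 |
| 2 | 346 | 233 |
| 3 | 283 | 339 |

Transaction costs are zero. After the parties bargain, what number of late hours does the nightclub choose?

2

Bargaining reaches the level where marginal profit last exceeds marginal disturbance cost.
That holds through level 2 (346 ≥ 233) but not at 3 (283 < 339).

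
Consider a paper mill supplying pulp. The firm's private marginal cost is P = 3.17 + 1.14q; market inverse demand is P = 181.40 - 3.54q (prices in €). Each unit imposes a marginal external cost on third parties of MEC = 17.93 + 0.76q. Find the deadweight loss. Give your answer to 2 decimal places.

DWL = €201.94

Market equilibrium (private): 3.17 + 1.14q = 181.40 - 3.54q → q_m = 38.0833.
Social marginal cost = private MC + MEC = 21.10 + 1.90q.
Set SMC = demand: 21.10 + 1.90q = 181.40 - 3.54q → q* = 29.4669.
The loss is the area between SMC and demand from q* to q_m; with linear curves that's a triangle of height MEC(q_m).
DWL = ½ × 8.6164 × 46.8733 = 201.9396.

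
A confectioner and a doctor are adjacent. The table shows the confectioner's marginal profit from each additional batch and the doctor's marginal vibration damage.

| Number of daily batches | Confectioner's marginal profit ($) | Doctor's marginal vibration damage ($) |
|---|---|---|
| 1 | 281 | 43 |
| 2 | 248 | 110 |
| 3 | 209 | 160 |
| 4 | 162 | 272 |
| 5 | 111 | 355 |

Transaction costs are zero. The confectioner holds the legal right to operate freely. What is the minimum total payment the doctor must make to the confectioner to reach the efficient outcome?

$273

Left alone the confectioner would choose level 5 (marginal profit stays positive).
Efficient level: k* = 3 (marginal profit ≥ marginal vibration damage through 3).
The doctor must at least cover the confectioner's forgone profit from cutting 5→3: 162 + 111 = 273.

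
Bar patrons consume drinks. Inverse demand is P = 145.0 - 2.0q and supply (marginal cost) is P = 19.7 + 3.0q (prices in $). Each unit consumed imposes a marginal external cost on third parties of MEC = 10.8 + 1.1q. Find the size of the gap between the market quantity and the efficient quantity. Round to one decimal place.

6.3 units

Market equilibrium (private): 19.7 + 3.0q = 145.0 - 2.0q → q_m = 25.0600.
Social marginal benefit = demand − MEC = 134.2 - 3.1q.
Set SMB = MC: 134.2 - 3.1q = 19.7 + 3.0q → q* = 18.7705.
Gap = |25.0600 − 18.7705| = 6.2895.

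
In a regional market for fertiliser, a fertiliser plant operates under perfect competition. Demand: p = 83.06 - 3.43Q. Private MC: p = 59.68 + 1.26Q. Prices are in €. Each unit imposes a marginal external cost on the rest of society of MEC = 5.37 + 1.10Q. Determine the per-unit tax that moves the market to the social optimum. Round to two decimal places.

tax = €8.79 per unit

Social marginal cost = private MC + MEC = 65.05 + 2.36Q.
Set SMC = demand: 65.05 + 2.36Q = 83.06 - 3.43Q → Q* = 3.1105.
The Pigouvian tax equals MEC at Q*: 5.37 + 1.10×3.1105 = 8.7916.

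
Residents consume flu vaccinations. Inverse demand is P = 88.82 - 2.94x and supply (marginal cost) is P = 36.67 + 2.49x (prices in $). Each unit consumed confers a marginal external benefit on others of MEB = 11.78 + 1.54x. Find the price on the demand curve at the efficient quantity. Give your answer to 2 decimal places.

Social marginal benefit = demand + MEB = 100.60 - 1.40x.
Set SMB = MC: 100.60 - 1.40x = 36.67 + 2.49x → x* = 16.4344.
Consumer price on the demand curve at x*: 88.82 − 2.94×16.4344 = 40.5029.

P = $40.50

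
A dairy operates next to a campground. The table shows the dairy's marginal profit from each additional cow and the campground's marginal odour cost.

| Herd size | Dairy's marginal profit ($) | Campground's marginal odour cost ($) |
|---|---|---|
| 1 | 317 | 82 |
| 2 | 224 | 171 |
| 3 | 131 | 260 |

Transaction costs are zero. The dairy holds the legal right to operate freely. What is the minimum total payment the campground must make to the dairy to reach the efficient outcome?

$131

Left alone the dairy would choose level 3 (marginal profit stays positive).
Efficient level: k* = 2 (marginal profit ≥ marginal odour cost through 2).
The campground must at least cover the dairy's forgone profit from cutting 3→2: 131 = 131.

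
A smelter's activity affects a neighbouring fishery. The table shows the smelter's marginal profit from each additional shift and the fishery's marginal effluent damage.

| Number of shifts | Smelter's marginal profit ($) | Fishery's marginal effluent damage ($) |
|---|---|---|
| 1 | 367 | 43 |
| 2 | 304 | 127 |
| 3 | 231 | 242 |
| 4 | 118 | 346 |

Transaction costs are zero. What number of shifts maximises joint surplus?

Bargaining reaches the level where marginal profit last exceeds marginal effluent damage.
That holds through level 2 (304 ≥ 127) but not at 3 (231 < 242).

2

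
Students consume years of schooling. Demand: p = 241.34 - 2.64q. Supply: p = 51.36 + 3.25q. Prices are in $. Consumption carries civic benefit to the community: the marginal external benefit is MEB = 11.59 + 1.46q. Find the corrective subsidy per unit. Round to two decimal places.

Social marginal benefit = demand + MEB = 252.93 - 1.18q.
Set SMB = MC: 252.93 - 1.18q = 51.36 + 3.25q → q* = 45.5011.
The Pigouvian subsidy equals MEB at q*: 11.59 + 1.46×45.5011 = 78.0216.

subsidy = $78.02 per unit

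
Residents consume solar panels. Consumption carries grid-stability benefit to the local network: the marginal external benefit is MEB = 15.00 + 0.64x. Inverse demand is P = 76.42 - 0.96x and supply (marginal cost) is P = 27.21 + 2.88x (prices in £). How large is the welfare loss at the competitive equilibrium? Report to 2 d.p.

Market equilibrium (private): 27.21 + 2.88x = 76.42 - 0.96x → x_m = 12.8151.
Social marginal benefit = demand + MEB = 91.42 - 0.32x.
Set SMB = MC: 91.42 - 0.32x = 27.21 + 2.88x → x* = 20.0656.
The loss is the area between SMB and MC from x* to x_m; with linear curves that's a triangle of height MEB(x_m).
DWL = ½ × 7.2505 × 23.2017 = 84.1120.

DWL = £84.11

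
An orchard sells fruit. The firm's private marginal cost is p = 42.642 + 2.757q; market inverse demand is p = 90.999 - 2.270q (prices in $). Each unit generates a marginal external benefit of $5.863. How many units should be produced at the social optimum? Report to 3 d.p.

Social marginal cost = private MC − MEB = 36.779 + 2.757q.
Set SMC = demand: 36.779 + 2.757q = 90.999 - 2.270q → q* = 10.7858.

q* = 10.786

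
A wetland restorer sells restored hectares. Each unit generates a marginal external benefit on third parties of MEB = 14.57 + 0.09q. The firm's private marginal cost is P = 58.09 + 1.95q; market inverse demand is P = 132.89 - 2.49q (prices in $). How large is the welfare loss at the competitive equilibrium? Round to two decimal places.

DWL = $29.74

Market equilibrium (private): 58.09 + 1.95q = 132.89 - 2.49q → q_m = 16.8468.
Social marginal cost = private MC − MEB = 43.52 + 1.86q.
Set SMC = demand: 43.52 + 1.86q = 132.89 - 2.49q → q* = 20.5448.
Between q* and q_m the wedge demand − SMC runs linearly from 0 to MEB(q_m), so the loss is a triangle.
DWL = ½ × 3.6980 × 16.0862 = 29.7434.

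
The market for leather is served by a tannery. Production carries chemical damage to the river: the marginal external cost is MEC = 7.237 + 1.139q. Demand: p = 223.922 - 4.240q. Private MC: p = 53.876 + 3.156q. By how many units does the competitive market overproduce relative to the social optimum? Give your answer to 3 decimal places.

Market equilibrium (private): 53.876 + 3.156q = 223.922 - 4.240q → q_m = 22.9916.
Social marginal cost = private MC + MEC = 61.113 + 4.295q.
Set SMC = demand: 61.113 + 4.295q = 223.922 - 4.240q → q* = 19.0755.
Gap = |22.9916 − 19.0755| = 3.9161.

3.916 units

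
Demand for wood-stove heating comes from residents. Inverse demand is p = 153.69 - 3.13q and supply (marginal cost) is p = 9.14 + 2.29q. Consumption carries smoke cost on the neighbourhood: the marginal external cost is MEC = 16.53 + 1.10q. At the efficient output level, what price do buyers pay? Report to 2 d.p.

P = 92.23

Social marginal benefit = demand − MEC = 137.16 - 4.23q.
Set SMB = MC: 137.16 - 4.23q = 9.14 + 2.29q → q* = 19.6350.
Consumer price on the demand curve at q*: 153.69 − 3.13×19.6350 = 92.2325.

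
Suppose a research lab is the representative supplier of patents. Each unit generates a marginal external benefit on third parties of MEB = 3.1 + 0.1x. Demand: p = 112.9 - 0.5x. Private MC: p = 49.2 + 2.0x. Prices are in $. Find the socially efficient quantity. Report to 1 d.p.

Social marginal cost = private MC − MEB = 46.1 + 1.9x.
Set SMC = demand: 46.1 + 1.9x = 112.9 - 0.5x → x* = 27.8333.

x* = 27.8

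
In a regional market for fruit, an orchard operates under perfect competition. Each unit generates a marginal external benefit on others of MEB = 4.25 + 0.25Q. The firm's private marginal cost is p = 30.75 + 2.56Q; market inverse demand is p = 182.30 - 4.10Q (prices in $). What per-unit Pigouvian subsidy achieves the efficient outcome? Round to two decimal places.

subsidy = $10.33 per unit

Social marginal cost = private MC − MEB = 26.50 + 2.31Q.
Set SMC = demand: 26.50 + 2.31Q = 182.30 - 4.10Q → Q* = 24.3058.
The Pigouvian subsidy equals MEB at Q*: 4.25 + 0.25×24.3058 = 10.3265.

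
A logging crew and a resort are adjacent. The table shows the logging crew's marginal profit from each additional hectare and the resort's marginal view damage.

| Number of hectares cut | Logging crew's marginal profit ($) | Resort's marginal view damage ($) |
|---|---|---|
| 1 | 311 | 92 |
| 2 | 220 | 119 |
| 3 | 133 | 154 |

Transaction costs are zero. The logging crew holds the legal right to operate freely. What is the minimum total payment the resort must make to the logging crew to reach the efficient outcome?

Left alone the logging crew would choose level 3 (marginal profit stays positive).
Efficient level: k* = 2 (marginal profit ≥ marginal view damage through 2).
The resort must at least cover the logging crew's forgone profit from cutting 3→2: 133 = 133.

$133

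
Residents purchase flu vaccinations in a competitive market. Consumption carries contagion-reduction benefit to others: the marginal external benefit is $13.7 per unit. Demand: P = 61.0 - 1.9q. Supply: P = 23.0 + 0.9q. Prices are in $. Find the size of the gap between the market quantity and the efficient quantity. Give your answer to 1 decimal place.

Market equilibrium (private): 23.0 + 0.9q = 61.0 - 1.9q → q_m = 13.5714.
Social marginal benefit = demand + MEB = 74.7 - 1.9q.
Set SMB = MC: 74.7 - 1.9q = 23.0 + 0.9q → q* = 18.4643.
Gap = |13.5714 − 18.4643| = 4.8929.

4.9 units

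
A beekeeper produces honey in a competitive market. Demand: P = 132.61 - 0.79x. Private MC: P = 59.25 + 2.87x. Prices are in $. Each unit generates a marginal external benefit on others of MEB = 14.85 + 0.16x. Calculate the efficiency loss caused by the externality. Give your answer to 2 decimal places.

Market equilibrium (private): 59.25 + 2.87x = 132.61 - 0.79x → x_m = 20.0437.
Social marginal cost = private MC − MEB = 44.40 + 2.71x.
Set SMC = demand: 44.40 + 2.71x = 132.61 - 0.79x → x* = 25.2029.
The loss is the area between SMC and demand from x* to x_m; with linear curves that's a triangle of height MEB(x_m).
DWL = ½ × 5.1592 × 18.0570 = 46.5798.

DWL = $46.58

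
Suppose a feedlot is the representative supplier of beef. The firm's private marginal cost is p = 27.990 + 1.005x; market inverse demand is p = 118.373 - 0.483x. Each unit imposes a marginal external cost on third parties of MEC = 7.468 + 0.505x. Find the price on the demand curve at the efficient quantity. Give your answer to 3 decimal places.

Social marginal cost = private MC + MEC = 35.458 + 1.510x.
Set SMC = demand: 35.458 + 1.510x = 118.373 - 0.483x → x* = 41.6031.
Consumer price on the demand curve at x*: 118.373 − 0.483×41.6031 = 98.2787.

P = 98.279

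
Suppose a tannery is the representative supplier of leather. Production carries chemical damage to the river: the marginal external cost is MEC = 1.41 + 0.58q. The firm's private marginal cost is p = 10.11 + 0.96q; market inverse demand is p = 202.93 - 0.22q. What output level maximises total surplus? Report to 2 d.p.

Social marginal cost = private MC + MEC = 11.52 + 1.54q.
Set SMC = demand: 11.52 + 1.54q = 202.93 - 0.22q → q* = 108.7557.

q* = 108.76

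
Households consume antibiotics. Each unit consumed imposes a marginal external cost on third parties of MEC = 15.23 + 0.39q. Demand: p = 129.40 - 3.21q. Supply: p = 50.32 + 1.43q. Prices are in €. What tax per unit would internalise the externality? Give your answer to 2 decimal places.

Social marginal benefit = demand − MEC = 114.17 - 3.60q.
Set SMB = MC: 114.17 - 3.60q = 50.32 + 1.43q → q* = 12.6938.
The Pigouvian tax equals MEC at q*: 15.23 + 0.39×12.6938 = 20.1806.

tax = €20.18 per unit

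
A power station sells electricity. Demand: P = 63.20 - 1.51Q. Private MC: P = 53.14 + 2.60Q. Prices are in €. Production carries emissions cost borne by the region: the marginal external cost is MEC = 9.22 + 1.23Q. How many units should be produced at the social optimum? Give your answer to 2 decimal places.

Q* = 0.16

Social marginal cost = private MC + MEC = 62.36 + 3.83Q.
Set SMC = demand: 62.36 + 3.83Q = 63.20 - 1.51Q → Q* = 0.1573.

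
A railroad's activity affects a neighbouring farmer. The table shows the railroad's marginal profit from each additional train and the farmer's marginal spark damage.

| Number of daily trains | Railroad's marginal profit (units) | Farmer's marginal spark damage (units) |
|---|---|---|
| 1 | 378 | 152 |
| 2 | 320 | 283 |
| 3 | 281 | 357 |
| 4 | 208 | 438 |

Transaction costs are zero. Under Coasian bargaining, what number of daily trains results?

Bargaining reaches the level where marginal profit last exceeds marginal spark damage.
That holds through level 2 (320 ≥ 283) but not at 3 (281 < 357).

2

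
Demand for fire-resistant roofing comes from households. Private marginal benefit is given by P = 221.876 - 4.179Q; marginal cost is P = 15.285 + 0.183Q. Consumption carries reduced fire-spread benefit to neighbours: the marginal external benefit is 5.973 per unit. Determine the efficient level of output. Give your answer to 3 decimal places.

Social marginal benefit = demand + MEB = 227.849 - 4.179Q.
Set SMB = MC: 227.849 - 4.179Q = 15.285 + 0.183Q → Q* = 48.7309.

Q* = 48.731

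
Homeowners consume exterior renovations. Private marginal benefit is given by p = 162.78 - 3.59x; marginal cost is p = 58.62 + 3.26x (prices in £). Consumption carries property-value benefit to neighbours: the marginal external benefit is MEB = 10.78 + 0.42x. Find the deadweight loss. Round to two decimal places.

DWL = £22.92

Market equilibrium (private): 58.62 + 3.26x = 162.78 - 3.59x → x_m = 15.2058.
Social marginal benefit = demand + MEB = 173.56 - 3.17x.
Set SMB = MC: 173.56 - 3.17x = 58.62 + 3.26x → x* = 17.8756.
Height of the DWL triangle at x_m is SMB(x_m) − MC(x_m) = MEB(x_m) = 17.1665.
DWL = ½ × 2.6698 × 17.1665 = 22.9156.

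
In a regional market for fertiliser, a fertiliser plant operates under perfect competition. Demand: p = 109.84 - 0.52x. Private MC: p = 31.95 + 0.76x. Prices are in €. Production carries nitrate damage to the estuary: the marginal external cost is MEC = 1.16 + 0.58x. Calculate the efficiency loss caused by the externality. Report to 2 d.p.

DWL = €357.23

Market equilibrium (private): 31.95 + 0.76x = 109.84 - 0.52x → x_m = 60.8516.
Social marginal cost = private MC + MEC = 33.11 + 1.34x.
Set SMC = demand: 33.11 + 1.34x = 109.84 - 0.52x → x* = 41.2527.
The loss is the area between SMC and demand from x* to x_m; with linear curves that's a triangle of height MEC(x_m).
DWL = ½ × 19.5989 × 36.4539 = 357.2282.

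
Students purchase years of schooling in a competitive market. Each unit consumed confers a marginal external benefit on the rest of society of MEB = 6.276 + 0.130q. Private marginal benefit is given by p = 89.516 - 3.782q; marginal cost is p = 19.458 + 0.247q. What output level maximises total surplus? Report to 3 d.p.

Social marginal benefit = demand + MEB = 95.792 - 3.652q.
Set SMB = MC: 95.792 - 3.652q = 19.458 + 0.247q → q* = 19.5778.

q* = 19.578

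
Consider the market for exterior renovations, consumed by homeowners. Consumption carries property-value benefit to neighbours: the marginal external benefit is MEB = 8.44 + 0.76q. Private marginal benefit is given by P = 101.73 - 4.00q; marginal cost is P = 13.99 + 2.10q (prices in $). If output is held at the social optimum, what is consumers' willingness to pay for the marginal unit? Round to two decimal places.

Social marginal benefit = demand + MEB = 110.17 - 3.24q.
Set SMB = MC: 110.17 - 3.24q = 13.99 + 2.10q → q* = 18.0112.
Consumer price on the demand curve at q*: 101.73 − 4.00×18.0112 = 29.6852.

P = $29.69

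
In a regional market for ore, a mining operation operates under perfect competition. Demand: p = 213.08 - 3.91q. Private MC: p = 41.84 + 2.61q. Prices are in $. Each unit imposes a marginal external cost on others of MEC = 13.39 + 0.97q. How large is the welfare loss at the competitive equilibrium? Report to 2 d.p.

DWL = $100.84

Market equilibrium (private): 41.84 + 2.61q = 213.08 - 3.91q → q_m = 26.2638.
Social marginal cost = private MC + MEC = 55.23 + 3.58q.
Set SMC = demand: 55.23 + 3.58q = 213.08 - 3.91q → q* = 21.0748.
Height of the DWL triangle at q_m is SMC(q_m) − demand(q_m) = MEC(q_m) = 38.8659.
DWL = ½ × 5.1890 × 38.8659 = 100.8376.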